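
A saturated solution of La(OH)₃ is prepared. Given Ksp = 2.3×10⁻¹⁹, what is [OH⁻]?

2.9×10⁻⁵ M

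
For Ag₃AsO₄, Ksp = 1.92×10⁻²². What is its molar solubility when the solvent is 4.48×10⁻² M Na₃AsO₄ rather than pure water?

5.41×10⁻⁸ M

Ag₃AsO₄(s) ⇌ 3 Ag⁺(aq) + AsO₄³⁻(aq)
The solution already contains AsO₄³⁻ at 4.48×10⁻² M. Let s be the molar solubility of Ag₃AsO₄.
[AsO₄³⁻] ≈ 4.48×10⁻² M (common ion dominates); [Ag⁺] = 3s.
Ksp = [Ag⁺]^3[AsO₄³⁻] = (3s)^3(4.48×10⁻²)
(3s)^3 = 1.92×10⁻²² / (4.48×10⁻²) = 4.29×10⁻²¹
s = 5.41×10⁻⁸ M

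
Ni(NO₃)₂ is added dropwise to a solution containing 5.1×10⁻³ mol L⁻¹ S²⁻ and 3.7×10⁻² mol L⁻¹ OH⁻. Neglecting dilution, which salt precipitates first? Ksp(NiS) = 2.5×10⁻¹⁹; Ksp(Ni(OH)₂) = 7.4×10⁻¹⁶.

NiS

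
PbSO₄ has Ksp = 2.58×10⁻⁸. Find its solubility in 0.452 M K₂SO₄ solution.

PbSO₄(s) ⇌ Pb²⁺(aq) + SO₄²⁻(aq)
SO₄²⁻ is already present at 0.452 M. If s mol/L of PbSO₄ dissolves, [Pb²⁺] = s while [SO₄²⁻] ≈ 0.452 M.
Ksp = [Pb²⁺][SO₄²⁻] = s(0.452)
s = 2.58×10⁻⁸ / (0.452) = 5.71×10⁻⁸
s = 5.71×10⁻⁸ M

5.71×10⁻⁸ M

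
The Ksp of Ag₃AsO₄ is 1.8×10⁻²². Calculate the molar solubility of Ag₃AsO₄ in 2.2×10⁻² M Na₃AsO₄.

6.7×10⁻⁸ M

Ag₃AsO₄(s) ⇌ 3 Ag⁺(aq) + AsO₄³⁻(aq)
Let s be the solubility of Ag₃AsO₄ here. The common ion gives [AsO₄³⁻] ≈ 2.2×10⁻² M, and [Ag⁺] = 3s.
Ksp = [Ag⁺]^3[AsO₄³⁻] = (3s)^3(2.2×10⁻²)
(3s)^3 = 1.8×10⁻²² / (2.2×10⁻²) = 8.2×10⁻²¹
s = 6.7×10⁻⁸ M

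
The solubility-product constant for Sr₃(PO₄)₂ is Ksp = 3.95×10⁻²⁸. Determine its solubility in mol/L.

1.30×10⁻⁶ M

Sr₃(PO₄)₂(s) ⇌ 3 Sr²⁺(aq) + 2 PO₄³⁻(aq)
If s mol/L of Sr₃(PO₄)₂ dissolves, [Sr²⁺] = 3s and [PO₄³⁻] = 2s.
Ksp = [Sr²⁺]^3[PO₄³⁻]^2 = (3s)^3 · (2s)^2 = 108s^5
108s^5 = 3.95×10⁻²⁸  ⇒  s^5 = 3.66×10⁻³⁰
s = 1.30×10⁻⁶ M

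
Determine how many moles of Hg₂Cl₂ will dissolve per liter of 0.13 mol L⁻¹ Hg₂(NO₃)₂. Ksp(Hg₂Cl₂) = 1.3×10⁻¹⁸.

1.6×10⁻⁹ M

Hg₂Cl₂(s) ⇌ Hg₂²⁺(aq) + 2 Cl⁻(aq)
With Hg₂²⁺ already at 0.13 mol L⁻¹ and s small, take [Hg₂²⁺] ≈ 0.13 mol L⁻¹ and [Cl⁻] = 2s.
Ksp = [Hg₂²⁺][Cl⁻]^2 = (0.13)(2s)^2
(2s)^2 = 1.3×10⁻¹⁸ / (0.13) = 1.0×10⁻¹⁷
s = 1.6×10⁻⁹ mol L⁻¹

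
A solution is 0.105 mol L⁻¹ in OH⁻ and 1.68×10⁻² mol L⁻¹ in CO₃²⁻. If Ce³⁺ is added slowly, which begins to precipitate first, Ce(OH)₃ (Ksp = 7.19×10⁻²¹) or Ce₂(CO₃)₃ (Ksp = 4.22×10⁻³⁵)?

A salt starts to precipitate once the ion product Q reaches its Ksp.
For Ce(OH)₃: [Ce³⁺] = (Ksp/[OH⁻]^3) = 6.21×10⁻¹⁸ mol L⁻¹
For Ce₂(CO₃)₃: [Ce³⁺] = (Ksp/[CO₃²⁻]^3)^(1/2) = 2.98×10⁻¹⁵ mol L⁻¹
The smaller threshold [Ce³⁺] is reached first, so Ce(OH)₃ precipitates first.

Ce(OH)₃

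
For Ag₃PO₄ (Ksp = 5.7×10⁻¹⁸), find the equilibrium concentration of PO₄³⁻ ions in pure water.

2.1×10⁻⁵ M

Ag₃PO₄(s) ⇌ 3 Ag⁺(aq) + PO₄³⁻(aq)
For each mole of Ag₃PO₄ that dissolves per liter, [Ag⁺] = 3s and [PO₄³⁻] = s; let s denote this solubility.
Ksp = [Ag⁺]^3[PO₄³⁻] = (3s)^3 · s = 27s^4 = 5.7×10⁻¹⁸
s = 2.1×10⁻⁵ mol/L
[PO₄³⁻] = s = 2.1×10⁻⁵ mol/L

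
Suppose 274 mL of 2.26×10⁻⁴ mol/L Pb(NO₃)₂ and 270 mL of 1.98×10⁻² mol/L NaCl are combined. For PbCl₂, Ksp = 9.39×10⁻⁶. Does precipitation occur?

After mixing, V = 274 mL + 270 mL = 544 mL.
[Pb²⁺] = (2.26×10⁻⁴)(274)/544 = 1.14×10⁻⁴ mol/L
[Cl⁻] = (1.98×10⁻²)(270)/544 = 9.83×10⁻³ mol/L
Q = [Pb²⁺][Cl⁻]^2 = 1.10×10⁻⁸
Q < Ksp (1.10×10⁻⁸ vs 9.39×10⁻⁶); the solution remains unsaturated and no precipitate forms.

No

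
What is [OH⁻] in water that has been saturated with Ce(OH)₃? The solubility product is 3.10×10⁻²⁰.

1.75×10⁻⁵ M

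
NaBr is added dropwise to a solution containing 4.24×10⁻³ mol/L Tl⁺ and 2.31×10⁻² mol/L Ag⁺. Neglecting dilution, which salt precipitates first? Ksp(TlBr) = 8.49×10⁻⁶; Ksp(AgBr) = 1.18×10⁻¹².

AgBr

The threshold for precipitation is Q = Ksp.
For TlBr: [Br⁻] = (Ksp/[Tl⁺]) = 2.00×10⁻³ mol/L
For AgBr: [Br⁻] = (Ksp/[Ag⁺]) = 5.11×10⁻¹¹ mol/L
Since AgBr needs less Br⁻ to reach saturation, it precipitates first.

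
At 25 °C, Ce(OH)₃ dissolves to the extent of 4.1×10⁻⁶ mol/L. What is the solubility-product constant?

Ce(OH)₃(s) ⇌ Ce³⁺(aq) + 3 OH⁻(aq)
Call the molar solubility s, so that [Ce³⁺] = s and [OH⁻] = 3s.
Ksp = [Ce³⁺][OH⁻]^3 = s · (3s)^3 = 27s^4
Ksp = 27 × (4.1×10⁻⁶)^4 = 7.6×10⁻²¹

Ksp = 7.6×10⁻²¹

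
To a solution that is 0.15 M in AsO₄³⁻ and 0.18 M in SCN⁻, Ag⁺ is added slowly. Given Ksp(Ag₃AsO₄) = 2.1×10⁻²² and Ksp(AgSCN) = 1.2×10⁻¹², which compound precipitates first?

AgSCN

Each salt precipitates once Q = Ksp for that salt.
For Ag₃AsO₄: [Ag⁺] = (Ksp/[AsO₄³⁻])^(1/3) = 1.1×10⁻⁷ M
For AgSCN: [Ag⁺] = (Ksp/[SCN⁻]) = 6.7×10⁻¹² M
The smaller threshold [Ag⁺] is reached first, so AgSCN precipitates first.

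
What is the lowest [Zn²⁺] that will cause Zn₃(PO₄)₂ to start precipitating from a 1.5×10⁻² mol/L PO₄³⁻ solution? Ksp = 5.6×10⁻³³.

2.9×10⁻¹⁰ M

Each salt precipitates once Q = Ksp for that salt.
Zn₃(PO₄)₂(s) ⇌ 3 Zn²⁺(aq) + 2 PO₄³⁻(aq)
Ksp = [Zn²⁺]^3[PO₄³⁻]^2 = [Zn²⁺]^3(1.5×10⁻²)^2
[Zn²⁺]^3 = 5.6×10⁻³³ / (1.5×10⁻²)^2 = 2.5×10⁻²⁹
[Zn²⁺] = 2.9×10⁻¹⁰ mol/L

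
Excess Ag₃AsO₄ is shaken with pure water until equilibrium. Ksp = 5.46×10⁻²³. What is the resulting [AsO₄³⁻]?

Ag₃AsO₄(s) ⇌ 3 Ag⁺(aq) + AsO₄³⁻(aq)
For each mole of Ag₃AsO₄ that dissolves per liter, [Ag⁺] = 3s and [AsO₄³⁻] = s; let s denote this solubility.
Ksp = [Ag⁺]^3[AsO₄³⁻] = (3s)^3 · s = 27s^4 = 5.46×10⁻²³
s = 1.19×10⁻⁶ mol/L
[AsO₄³⁻] = s = 1.19×10⁻⁶ mol/L

1.19×10⁻⁶ M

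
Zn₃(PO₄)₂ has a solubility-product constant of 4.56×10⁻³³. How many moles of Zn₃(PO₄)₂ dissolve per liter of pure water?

Zn₃(PO₄)₂(s) ⇌ 3 Zn²⁺(aq) + 2 PO₄³⁻(aq)
With molar solubility s: [Zn²⁺] = 3s, [PO₄³⁻] = 2s.
Ksp = [Zn²⁺]^3[PO₄³⁻]^2 = (3s)^3 · (2s)^2 = 108s^5
108s^5 = 4.56×10⁻³³  ⇒  s^5 = 4.22×10⁻³⁵
Taking the 5th root, s = 1.33×10⁻⁷ mol L⁻¹.

1.33×10⁻⁷ M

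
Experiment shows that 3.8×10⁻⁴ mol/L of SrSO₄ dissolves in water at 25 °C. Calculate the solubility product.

Ksp = 1.4×10⁻⁷

SrSO₄(s) ⇌ Sr²⁺(aq) + SO₄²⁻(aq)
If s mol/L of SrSO₄ dissolves, [Sr²⁺] = s and [SO₄²⁻] = s.
Ksp = [Sr²⁺][SO₄²⁻] = s · s = s^2
Ksp = (3.8×10⁻⁴)^2 = 1.4×10⁻⁷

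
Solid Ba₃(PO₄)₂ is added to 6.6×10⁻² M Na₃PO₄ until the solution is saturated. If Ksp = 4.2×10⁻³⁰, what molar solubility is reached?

Ba₃(PO₄)₂(s) ⇌ 3 Ba²⁺(aq) + 2 PO₄³⁻(aq)
With PO₄³⁻ already at 6.6×10⁻² M and s small, take [PO₄³⁻] ≈ 6.6×10⁻² M and [Ba²⁺] = 3s.
Ksp = [Ba²⁺]^3[PO₄³⁻]^2 = (3s)^3(6.6×10⁻²)^2
(3s)^3 = 4.2×10⁻³⁰ / (6.6×10⁻²)^2 = 9.6×10⁻²⁸
s = 3.3×10⁻¹⁰ M

3.3×10⁻¹⁰ M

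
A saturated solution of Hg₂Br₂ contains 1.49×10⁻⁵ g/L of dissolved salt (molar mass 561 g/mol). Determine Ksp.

Ksp = 7.49×10⁻²³

Convert to molarity: s = 1.49×10⁻⁵ / 561 = 2.6560×10⁻⁸ mol/L
Hg₂Br₂(s) ⇌ Hg₂²⁺(aq) + 2 Br⁻(aq)
With molar solubility s: [Hg₂²⁺] = s, [Br⁻] = 2s.
Ksp = [Hg₂²⁺][Br⁻]^2 = s · (2s)^2 = 4s^3
Ksp = 4 × (2.6560×10⁻⁸)^3 = 7.49×10⁻²³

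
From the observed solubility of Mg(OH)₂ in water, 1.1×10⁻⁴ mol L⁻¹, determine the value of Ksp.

Ksp = 5.3×10⁻¹²

Mg(OH)₂(s) ⇌ Mg²⁺(aq) + 2 OH⁻(aq)
For each mole of Mg(OH)₂ that dissolves per liter, [Mg²⁺] = s and [OH⁻] = 2s; let s denote this solubility.
Ksp = [Mg²⁺][OH⁻]^2 = s · (2s)^2 = 4s^3
Ksp = 4 × (1.1×10⁻⁴)^3 = 5.3×10⁻¹²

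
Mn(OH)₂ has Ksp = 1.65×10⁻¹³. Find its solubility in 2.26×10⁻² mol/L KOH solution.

3.23×10⁻¹⁰ M

Mn(OH)₂(s) ⇌ Mn²⁺(aq) + 2 OH⁻(aq)
The solution already contains OH⁻ at 2.26×10⁻² mol/L. Let s be the molar solubility of Mn(OH)₂.
[OH⁻] ≈ 2.26×10⁻² mol/L (common ion dominates); [Mn²⁺] = s.
Ksp = [Mn²⁺][OH⁻]^2 = s(2.26×10⁻²)^2
s = 1.65×10⁻¹³ / (2.26×10⁻²)^2 = 3.23×10⁻¹⁰
s = 3.23×10⁻¹⁰ mol/L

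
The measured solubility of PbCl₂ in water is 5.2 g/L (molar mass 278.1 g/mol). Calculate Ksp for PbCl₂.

Ksp = 2.6×10⁻⁵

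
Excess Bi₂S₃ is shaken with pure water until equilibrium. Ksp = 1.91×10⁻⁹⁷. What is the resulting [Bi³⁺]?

3.55×10⁻²⁰ M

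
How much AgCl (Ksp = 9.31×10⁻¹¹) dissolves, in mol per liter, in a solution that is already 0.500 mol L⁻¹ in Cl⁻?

1.86×10⁻¹⁰ M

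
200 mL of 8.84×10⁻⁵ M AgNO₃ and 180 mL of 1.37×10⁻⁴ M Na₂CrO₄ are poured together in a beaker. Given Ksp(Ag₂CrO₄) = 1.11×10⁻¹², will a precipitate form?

After mixing, V = 200 mL + 180 mL = 380 mL.
[Ag⁺] = (8.84×10⁻⁵)(200)/380 = 4.65×10⁻⁵ M
[CrO₄²⁻] = (1.37×10⁻⁴)(180)/380 = 6.49×10⁻⁵ M
Q = [Ag⁺]^2[CrO₄²⁻] = 1.40×10⁻¹³
Q = 1.40×10⁻¹³ < Ksp = 1.11×10⁻¹², so the solution is unsaturated and no precipitate forms.

No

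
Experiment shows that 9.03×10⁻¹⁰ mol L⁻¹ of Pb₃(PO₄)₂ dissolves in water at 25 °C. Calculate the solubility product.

Ksp = 6.48×10⁻⁴⁴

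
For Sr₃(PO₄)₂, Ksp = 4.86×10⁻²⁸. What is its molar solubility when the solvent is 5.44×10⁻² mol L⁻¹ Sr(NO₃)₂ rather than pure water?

8.69×10⁻¹³ M

Sr₃(PO₄)₂(s) ⇌ 3 Sr²⁺(aq) + 2 PO₄³⁻(aq)
Sr²⁺ is already present at 5.44×10⁻² mol L⁻¹. If s mol/L of Sr₃(PO₄)₂ dissolves, [PO₄³⁻] = 2s while [Sr²⁺] ≈ 5.44×10⁻² mol L⁻¹.
Ksp = [Sr²⁺]^3[PO₄³⁻]^2 = (5.44×10⁻²)^3(2s)^2
(2s)^2 = 4.86×10⁻²⁸ / (5.44×10⁻²)^3 = 3.02×10⁻²⁴
s = 8.69×10⁻¹³ mol L⁻¹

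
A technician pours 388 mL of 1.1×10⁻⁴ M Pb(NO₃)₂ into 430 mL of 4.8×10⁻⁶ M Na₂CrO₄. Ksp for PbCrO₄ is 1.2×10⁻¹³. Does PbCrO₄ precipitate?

Yes

After mixing, V = 388 mL + 430 mL = 818 mL.
[Pb²⁺] = (1.1×10⁻⁴)(388)/818 = 5.2×10⁻⁵ M
[CrO₄²⁻] = (4.8×10⁻⁶)(430)/818 = 2.5×10⁻⁶ M
Q = [Pb²⁺][CrO₄²⁻] = 1.3×10⁻¹⁰
Q = 1.3×10⁻¹⁰ > Ksp = 1.2×10⁻¹³, so the solution is supersaturated and PbCrO₄ precipitates.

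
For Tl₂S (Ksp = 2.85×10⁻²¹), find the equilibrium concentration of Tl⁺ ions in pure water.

1.79×10⁻⁷ M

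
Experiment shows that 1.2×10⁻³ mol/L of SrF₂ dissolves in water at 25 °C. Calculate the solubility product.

SrF₂(s) ⇌ Sr²⁺(aq) + 2 F⁻(aq)
Let s be the molar solubility. Then [Sr²⁺] = s and [F⁻] = 2s.
Ksp = [Sr²⁺][F⁻]^2 = s · (2s)^2 = 4s^3
Ksp = 4 × (1.2×10⁻³)^3 = 6.9×10⁻⁹

Ksp = 6.9×10⁻⁹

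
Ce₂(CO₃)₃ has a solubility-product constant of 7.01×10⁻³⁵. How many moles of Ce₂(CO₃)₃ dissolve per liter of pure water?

5.79×10⁻⁸ M

Ce₂(CO₃)₃(s) ⇌ 2 Ce³⁺(aq) + 3 CO₃²⁻(aq)
Let s be the molar solubility. Then [Ce³⁺] = 2s and [CO₃²⁻] = 3s.
Ksp = [Ce³⁺]^2[CO₃²⁻]^3 = (2s)^2 · (3s)^3 = 108s^5
108s^5 = 7.01×10⁻³⁵  ⇒  s^5 = 6.49×10⁻³⁷
s = 5.79×10⁻⁸ mol L⁻¹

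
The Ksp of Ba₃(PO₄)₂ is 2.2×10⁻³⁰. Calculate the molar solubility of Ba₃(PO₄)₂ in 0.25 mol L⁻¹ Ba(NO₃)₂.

Ba₃(PO₄)₂(s) ⇌ 3 Ba²⁺(aq) + 2 PO₄³⁻(aq)
Let s be the solubility of Ba₃(PO₄)₂ here. The common ion gives [Ba²⁺] ≈ 0.25 mol L⁻¹, and [PO₄³⁻] = 2s.
Ksp = [Ba²⁺]^3[PO₄³⁻]^2 = (0.25)^3(2s)^2
(2s)^2 = 2.2×10⁻³⁰ / (0.25)^3 = 1.4×10⁻²⁸
s = 5.9×10⁻¹⁵ mol L⁻¹

5.9×10⁻¹⁵ M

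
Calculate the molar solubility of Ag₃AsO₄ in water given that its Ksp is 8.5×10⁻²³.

Ag₃AsO₄(s) ⇌ 3 Ag⁺(aq) + AsO₄³⁻(aq)
Let s be the molar solubility. Then [Ag⁺] = 3s and [AsO₄³⁻] = s.
Ksp = [Ag⁺]^3[AsO₄³⁻] = (3s)^3 · s = 27s^4
27s^4 = 8.5×10⁻²³  ⇒  s^4 = 3.1×10⁻²⁴
Taking the 4th root, s = 1.3×10⁻⁶ M.

1.3×10⁻⁶ M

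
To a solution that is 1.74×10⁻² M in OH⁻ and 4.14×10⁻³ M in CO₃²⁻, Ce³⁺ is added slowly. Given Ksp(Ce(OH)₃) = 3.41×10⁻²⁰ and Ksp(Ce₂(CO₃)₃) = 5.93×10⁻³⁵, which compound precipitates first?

A salt starts to precipitate once the ion product Q reaches its Ksp.
For Ce(OH)₃: [Ce³⁺] = (Ksp/[OH⁻]^3) = 6.47×10⁻¹⁵ M
For Ce₂(CO₃)₃: [Ce³⁺] = (Ksp/[CO₃²⁻]^3)^(1/2) = 2.89×10⁻¹⁴ M
Since Ce(OH)₃ needs less Ce³⁺ to reach saturation, it precipitates first.

Ce(OH)₃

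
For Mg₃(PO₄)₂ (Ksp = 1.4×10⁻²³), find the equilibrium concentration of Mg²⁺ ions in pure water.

3.2×10⁻⁵ M

Mg₃(PO₄)₂(s) ⇌ 3 Mg²⁺(aq) + 2 PO₄³⁻(aq)
Call the molar solubility s, so that [Mg²⁺] = 3s and [PO₄³⁻] = 2s.
Ksp = [Mg²⁺]^3[PO₄³⁻]^2 = (3s)^3 · (2s)^2 = 108s^5 = 1.4×10⁻²³
s = 1.1×10⁻⁵ mol L⁻¹
[Mg²⁺] = 3s = 3.2×10⁻⁵ mol L⁻¹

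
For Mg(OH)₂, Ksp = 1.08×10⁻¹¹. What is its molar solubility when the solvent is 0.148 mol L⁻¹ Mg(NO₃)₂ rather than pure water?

Mg(OH)₂(s) ⇌ Mg²⁺(aq) + 2 OH⁻(aq)
The solution already contains Mg²⁺ at 0.148 mol L⁻¹. Let s be the molar solubility of Mg(OH)₂.
[Mg²⁺] ≈ 0.148 mol L⁻¹ (common ion dominates); [OH⁻] = 2s.
Ksp = [Mg²⁺][OH⁻]^2 = (0.148)(2s)^2
(2s)^2 = 1.08×10⁻¹¹ / (0.148) = 7.30×10⁻¹¹
s = 4.27×10⁻⁶ mol L⁻¹

4.27×10⁻⁶ M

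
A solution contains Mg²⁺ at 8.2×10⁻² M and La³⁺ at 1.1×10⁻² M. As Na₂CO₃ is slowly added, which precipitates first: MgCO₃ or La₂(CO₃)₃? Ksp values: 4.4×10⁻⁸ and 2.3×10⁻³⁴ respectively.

Each salt precipitates once Q = Ksp for that salt.
For MgCO₃: [CO₃²⁻] = (Ksp/[Mg²⁺]) = 5.4×10⁻⁷ M
For La₂(CO₃)₃: [CO₃²⁻] = (Ksp/[La³⁺]^2)^(1/3) = 1.2×10⁻¹⁰ M
Since La₂(CO₃)₃ needs less CO₃²⁻ to reach saturation, it precipitates first.

La₂(CO₃)₃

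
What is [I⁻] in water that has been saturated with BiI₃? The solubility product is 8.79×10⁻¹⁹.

4.03×10⁻⁵ M

BiI₃(s) ⇌ Bi³⁺(aq) + 3 I⁻(aq)
Call the molar solubility s, so that [Bi³⁺] = s and [I⁻] = 3s.
Ksp = [Bi³⁺][I⁻]^3 = s · (3s)^3 = 27s^4 = 8.79×10⁻¹⁹
s = 1.34×10⁻⁵ mol/L
[I⁻] = 3s = 4.03×10⁻⁵ mol/L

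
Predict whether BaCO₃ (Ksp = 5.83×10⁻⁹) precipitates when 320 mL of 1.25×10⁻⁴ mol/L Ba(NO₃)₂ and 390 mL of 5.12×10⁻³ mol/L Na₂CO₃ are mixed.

Yes

After mixing, V = 320 mL + 390 mL = 710 mL.
[Ba²⁺] = (1.25×10⁻⁴)(320)/710 = 5.63×10⁻⁵ mol/L
[CO₃²⁻] = (5.12×10⁻³)(390)/710 = 2.81×10⁻³ mol/L
Q = [Ba²⁺][CO₃²⁻] = 1.58×10⁻⁷
Q = 1.58×10⁻⁷ > Ksp = 5.83×10⁻⁹, so the solution is supersaturated and BaCO₃ precipitates.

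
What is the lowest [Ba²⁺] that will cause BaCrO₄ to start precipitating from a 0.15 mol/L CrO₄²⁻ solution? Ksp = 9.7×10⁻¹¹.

6.5×10⁻¹⁰ M

Precipitation of each salt begins when its ion product equals Ksp.
BaCrO₄(s) ⇌ Ba²⁺(aq) + CrO₄²⁻(aq)
Ksp = [Ba²⁺][CrO₄²⁻] = [Ba²⁺](0.15)
[Ba²⁺] = 9.7×10⁻¹¹ / (0.15) = 6.5×10⁻¹⁰
[Ba²⁺] = 6.5×10⁻¹⁰ mol/L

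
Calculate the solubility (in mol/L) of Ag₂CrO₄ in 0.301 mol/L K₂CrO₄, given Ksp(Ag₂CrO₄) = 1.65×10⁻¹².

1.17×10⁻⁶ M

Ag₂CrO₄(s) ⇌ 2 Ag⁺(aq) + CrO₄²⁻(aq)
The solution already contains CrO₄²⁻ at 0.301 mol/L. Let s be the molar solubility of Ag₂CrO₄.
[CrO₄²⁻] ≈ 0.301 mol/L (common ion dominates); [Ag⁺] = 2s.
Ksp = [Ag⁺]^2[CrO₄²⁻] = (2s)^2(0.301)
(2s)^2 = 1.65×10⁻¹² / (0.301) = 5.48×10⁻¹²
s = 1.17×10⁻⁶ mol/L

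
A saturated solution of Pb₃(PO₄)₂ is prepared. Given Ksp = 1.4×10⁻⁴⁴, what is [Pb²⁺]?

2.0×10⁻⁹ M

Pb₃(PO₄)₂(s) ⇌ 3 Pb²⁺(aq) + 2 PO₄³⁻(aq)
With molar solubility s: [Pb²⁺] = 3s, [PO₄³⁻] = 2s.
Ksp = [Pb²⁺]^3[PO₄³⁻]^2 = (3s)^3 · (2s)^2 = 108s^5 = 1.4×10⁻⁴⁴
s = 6.6×10⁻¹⁰ mol L⁻¹
[Pb²⁺] = 3s = 2.0×10⁻⁹ mol L⁻¹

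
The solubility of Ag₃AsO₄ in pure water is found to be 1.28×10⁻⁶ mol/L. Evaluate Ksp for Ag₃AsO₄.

Ksp = 7.25×10⁻²³

Ag₃AsO₄(s) ⇌ 3 Ag⁺(aq) + AsO₄³⁻(aq)
For each mole of Ag₃AsO₄ that dissolves per liter, [Ag⁺] = 3s and [AsO₄³⁻] = s; let s denote this solubility.
Ksp = [Ag⁺]^3[AsO₄³⁻] = (3s)^3 · s = 27s^4
Ksp = 27 × (1.28×10⁻⁶)^4 = 7.25×10⁻²³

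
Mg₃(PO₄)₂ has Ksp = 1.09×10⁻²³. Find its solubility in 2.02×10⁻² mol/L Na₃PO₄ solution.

9.96×10⁻⁸ M

Mg₃(PO₄)₂(s) ⇌ 3 Mg²⁺(aq) + 2 PO₄³⁻(aq)
PO₄³⁻ is already present at 2.02×10⁻² mol/L. If s mol/L of Mg₃(PO₄)₂ dissolves, [Mg²⁺] = 3s while [PO₄³⁻] ≈ 2.02×10⁻² mol/L.
Ksp = [Mg²⁺]^3[PO₄³⁻]^2 = (3s)^3(2.02×10⁻²)^2
(3s)^3 = 1.09×10⁻²³ / (2.02×10⁻²)^2 = 2.67×10⁻²⁰
s = 9.96×10⁻⁸ mol/L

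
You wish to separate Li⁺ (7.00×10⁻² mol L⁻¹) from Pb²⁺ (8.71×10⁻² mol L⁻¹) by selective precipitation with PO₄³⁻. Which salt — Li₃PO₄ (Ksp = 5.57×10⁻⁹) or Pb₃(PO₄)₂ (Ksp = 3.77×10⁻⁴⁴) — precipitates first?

Pb₃(PO₄)₂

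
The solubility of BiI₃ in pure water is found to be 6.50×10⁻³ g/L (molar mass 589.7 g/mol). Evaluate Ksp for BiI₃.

Ksp = 3.99×10⁻¹⁹

Convert to molarity: s = 6.50×10⁻³ / 589.7 = 1.1023×10⁻⁵ mol/L
BiI₃(s) ⇌ Bi³⁺(aq) + 3 I⁻(aq)
For each mole of BiI₃ that dissolves per liter, [Bi³⁺] = s and [I⁻] = 3s; let s denote this solubility.
Ksp = [Bi³⁺][I⁻]^3 = s · (3s)^3 = 27s^4
Ksp = 27 × (1.1023×10⁻⁵)^4 = 3.99×10⁻¹⁹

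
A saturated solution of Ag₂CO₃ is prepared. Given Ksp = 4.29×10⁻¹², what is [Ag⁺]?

Ag₂CO₃(s) ⇌ 2 Ag⁺(aq) + CO₃²⁻(aq)
For each mole of Ag₂CO₃ that dissolves per liter, [Ag⁺] = 2s and [CO₃²⁻] = s; let s denote this solubility.
Ksp = [Ag⁺]^2[CO₃²⁻] = (2s)^2 · s = 4s^3 = 4.29×10⁻¹²
s = 1.02×10⁻⁴ mol/L
[Ag⁺] = 2s = 2.05×10⁻⁴ mol/L

2.05×10⁻⁴ M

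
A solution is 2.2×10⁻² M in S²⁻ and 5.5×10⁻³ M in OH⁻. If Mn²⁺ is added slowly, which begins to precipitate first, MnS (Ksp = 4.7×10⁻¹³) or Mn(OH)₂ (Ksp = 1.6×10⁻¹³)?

A salt starts to precipitate once the ion product Q reaches its Ksp.
For MnS: [Mn²⁺] = (Ksp/[S²⁻]) = 2.1×10⁻¹¹ M
For Mn(OH)₂: [Mn²⁺] = (Ksp/[OH⁻]^2) = 5.3×10⁻⁹ M
MnS requires the lower [Mn²⁺], so it precipitates first.

MnS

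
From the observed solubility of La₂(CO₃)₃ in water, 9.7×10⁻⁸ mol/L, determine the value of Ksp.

La₂(CO₃)₃(s) ⇌ 2 La³⁺(aq) + 3 CO₃²⁻(aq)
If s mol/L of La₂(CO₃)₃ dissolves, [La³⁺] = 2s and [CO₃²⁻] = 3s.
Ksp = [La³⁺]^2[CO₃²⁻]^3 = (2s)^2 · (3s)^3 = 108s^5
Ksp = 108 × (9.7×10⁻⁸)^5 = 9.3×10⁻³⁴

Ksp = 9.3×10⁻³⁴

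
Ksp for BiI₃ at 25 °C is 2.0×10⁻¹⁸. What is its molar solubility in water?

BiI₃(s) ⇌ Bi³⁺(aq) + 3 I⁻(aq)
If s mol/L of BiI₃ dissolves, [Bi³⁺] = s and [I⁻] = 3s.
Ksp = [Bi³⁺][I⁻]^3 = s · (3s)^3 = 27s^4
27s^4 = 2.0×10⁻¹⁸  ⇒  s^4 = 7.4×10⁻²⁰
s = 1.6×10⁻⁵ mol L⁻¹

1.6×10⁻⁵ M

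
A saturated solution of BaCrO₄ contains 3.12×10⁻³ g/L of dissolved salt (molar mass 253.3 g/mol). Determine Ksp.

Molar solubility s = (3.12×10⁻³ g/L) / (253.3 g/mol) = 1.2317×10⁻⁵ mol/L
BaCrO₄(s) ⇌ Ba²⁺(aq) + CrO₄²⁻(aq)
If s mol/L of BaCrO₄ dissolves, [Ba²⁺] = s and [CrO₄²⁻] = s.
Ksp = [Ba²⁺][CrO₄²⁻] = s · s = s^2
Ksp = (1.2317×10⁻⁵)^2 = 1.52×10⁻¹⁰

Ksp = 1.52×10⁻¹⁰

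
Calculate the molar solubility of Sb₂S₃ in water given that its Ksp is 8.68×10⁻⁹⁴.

9.57×10⁻²⁰ M

Sb₂S₃(s) ⇌ 2 Sb³⁺(aq) + 3 S²⁻(aq)
Call the molar solubility s, so that [Sb³⁺] = 2s and [S²⁻] = 3s.
Ksp = [Sb³⁺]^2[S²⁻]^3 = (2s)^2 · (3s)^3 = 108s^5
108s^5 = 8.68×10⁻⁹⁴  ⇒  s^5 = 8.04×10⁻⁹⁶
s = 9.57×10⁻²⁰ M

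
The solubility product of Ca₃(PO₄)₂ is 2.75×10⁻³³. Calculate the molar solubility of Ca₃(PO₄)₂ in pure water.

Ca₃(PO₄)₂(s) ⇌ 3 Ca²⁺(aq) + 2 PO₄³⁻(aq)
Call the molar solubility s, so that [Ca²⁺] = 3s and [PO₄³⁻] = 2s.
Ksp = [Ca²⁺]^3[PO₄³⁻]^2 = (3s)^3 · (2s)^2 = 108s^5
108s^5 = 2.75×10⁻³³  ⇒  s^5 = 2.55×10⁻³⁵
s = (2.55×10⁻³⁵)^(1/5) = 1.21×10⁻⁷ mol L⁻¹

1.21×10⁻⁷ M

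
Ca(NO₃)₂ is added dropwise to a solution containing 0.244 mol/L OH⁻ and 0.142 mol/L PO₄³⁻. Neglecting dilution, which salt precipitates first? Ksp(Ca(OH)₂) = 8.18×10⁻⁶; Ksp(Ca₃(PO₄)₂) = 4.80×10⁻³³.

A salt starts to precipitate once the ion product Q reaches its Ksp.
For Ca(OH)₂: [Ca²⁺] = (Ksp/[OH⁻]^2) = 1.37×10⁻⁴ mol/L
For Ca₃(PO₄)₂: [Ca²⁺] = (Ksp/[PO₄³⁻]^2)^(1/3) = 6.20×10⁻¹¹ mol/L
Ca₃(PO₄)₂ requires the lower [Ca²⁺], so it precipitates first.

Ca₃(PO₄)₂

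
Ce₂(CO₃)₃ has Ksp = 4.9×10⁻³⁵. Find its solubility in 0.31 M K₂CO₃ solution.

Ce₂(CO₃)₃(s) ⇌ 2 Ce³⁺(aq) + 3 CO₃²⁻(aq)
The solution already contains CO₃²⁻ at 0.31 M. Let s be the molar solubility of Ce₂(CO₃)₃.
[CO₃²⁻] ≈ 0.31 M (common ion dominates); [Ce³⁺] = 2s.
Ksp = [Ce³⁺]^2[CO₃²⁻]^3 = (2s)^2(0.31)^3
(2s)^2 = 4.9×10⁻³⁵ / (0.31)^3 = 1.6×10⁻³³
s = 2.0×10⁻¹⁷ M

2.0×10⁻¹⁷ M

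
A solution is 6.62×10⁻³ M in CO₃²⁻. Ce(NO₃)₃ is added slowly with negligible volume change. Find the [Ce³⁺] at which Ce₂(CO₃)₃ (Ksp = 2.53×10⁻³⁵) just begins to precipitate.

9.34×10⁻¹⁵ M

Each salt precipitates once Q = Ksp for that salt.
Ce₂(CO₃)₃(s) ⇌ 2 Ce³⁺(aq) + 3 CO₃²⁻(aq)
Ksp = [Ce³⁺]^2[CO₃²⁻]^3 = [Ce³⁺]^2(6.62×10⁻³)^3
[Ce³⁺]^2 = 2.53×10⁻³⁵ / (6.62×10⁻³)^3 = 8.72×10⁻²⁹
[Ce³⁺] = 9.34×10⁻¹⁵ M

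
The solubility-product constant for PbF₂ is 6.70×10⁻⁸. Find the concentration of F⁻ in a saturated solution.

5.12×10⁻³ M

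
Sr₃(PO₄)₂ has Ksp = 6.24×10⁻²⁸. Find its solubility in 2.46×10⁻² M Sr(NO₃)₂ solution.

3.24×10⁻¹² M

Sr₃(PO₄)₂(s) ⇌ 3 Sr²⁺(aq) + 2 PO₄³⁻(aq)
Let s be the solubility of Sr₃(PO₄)₂ here. The common ion gives [Sr²⁺] ≈ 2.46×10⁻² M, and [PO₄³⁻] = 2s.
Ksp = [Sr²⁺]^3[PO₄³⁻]^2 = (2.46×10⁻²)^3(2s)^2
(2s)^2 = 6.24×10⁻²⁸ / (2.46×10⁻²)^3 = 4.19×10⁻²³
s = 3.24×10⁻¹² M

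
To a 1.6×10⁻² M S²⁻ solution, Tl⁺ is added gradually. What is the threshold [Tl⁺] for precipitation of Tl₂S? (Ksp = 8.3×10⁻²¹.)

7.2×10⁻¹⁰ M

Each salt precipitates once Q = Ksp for that salt.
Tl₂S(s) ⇌ 2 Tl⁺(aq) + S²⁻(aq)
Ksp = [Tl⁺]^2[S²⁻] = [Tl⁺]^2(1.6×10⁻²)
[Tl⁺]^2 = 8.3×10⁻²¹ / (1.6×10⁻²) = 5.2×10⁻¹⁹
[Tl⁺] = 7.2×10⁻¹⁰ M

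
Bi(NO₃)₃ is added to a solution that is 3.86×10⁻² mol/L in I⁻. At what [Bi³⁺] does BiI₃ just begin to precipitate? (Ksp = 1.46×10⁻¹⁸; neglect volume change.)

2.54×10⁻¹⁴ M

Precipitation begins when Q = Ksp.
BiI₃(s) ⇌ Bi³⁺(aq) + 3 I⁻(aq)
Ksp = [Bi³⁺][I⁻]^3 = [Bi³⁺](3.86×10⁻²)^3
[Bi³⁺] = 1.46×10⁻¹⁸ / (3.86×10⁻²)^3 = 2.54×10⁻¹⁴
[Bi³⁺] = 2.54×10⁻¹⁴ mol/L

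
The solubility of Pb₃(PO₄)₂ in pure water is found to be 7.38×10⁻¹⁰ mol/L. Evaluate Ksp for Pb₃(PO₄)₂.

Pb₃(PO₄)₂(s) ⇌ 3 Pb²⁺(aq) + 2 PO₄³⁻(aq)
If s mol/L of Pb₃(PO₄)₂ dissolves, [Pb²⁺] = 3s and [PO₄³⁻] = 2s.
Ksp = [Pb²⁺]^3[PO₄³⁻]^2 = (3s)^3 · (2s)^2 = 108s^5
Ksp = 108 × (7.38×10⁻¹⁰)^5 = 2.36×10⁻⁴⁴

Ksp = 2.36×10⁻⁴⁴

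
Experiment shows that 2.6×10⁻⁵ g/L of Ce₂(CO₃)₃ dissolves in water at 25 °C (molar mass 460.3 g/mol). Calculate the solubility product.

s = (2.6×10⁻⁵ g L⁻¹)/(460.3 g mol⁻¹) = 5.648×10⁻⁸ M
Ce₂(CO₃)₃(s) ⇌ 2 Ce³⁺(aq) + 3 CO₃²⁻(aq)
With molar solubility s: [Ce³⁺] = 2s, [CO₃²⁻] = 3s.
Ksp = [Ce³⁺]^2[CO₃²⁻]^3 = (2s)^2 · (3s)^3 = 108s^5
Ksp = 108 × (5.648×10⁻⁸)^5 = 6.2×10⁻³⁵

Ksp = 6.2×10⁻³⁵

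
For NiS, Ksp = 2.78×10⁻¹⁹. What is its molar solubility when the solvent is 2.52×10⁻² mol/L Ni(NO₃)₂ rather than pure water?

1.10×10⁻¹⁷ M

NiS(s) ⇌ Ni²⁺(aq) + S²⁻(aq)
Ni²⁺ is already present at 2.52×10⁻² mol/L. If s mol/L of NiS dissolves, [S²⁻] = s while [Ni²⁺] ≈ 2.52×10⁻² mol/L.
Ksp = [Ni²⁺][S²⁻] = (2.52×10⁻²)s
s = 2.78×10⁻¹⁹ / (2.52×10⁻²) = 1.10×10⁻¹⁷
s = 1.10×10⁻¹⁷ mol/L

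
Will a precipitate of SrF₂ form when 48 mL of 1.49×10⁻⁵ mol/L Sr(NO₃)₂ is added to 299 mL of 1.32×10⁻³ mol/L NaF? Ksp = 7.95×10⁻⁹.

No

After mixing, V = 48 mL + 299 mL = 347 mL.
[Sr²⁺] = (1.49×10⁻⁵)(48)/347 = 2.06×10⁻⁶ mol/L
[F⁻] = (1.32×10⁻³)(299)/347 = 1.14×10⁻³ mol/L
Q = [Sr²⁺][F⁻]^2 = 2.67×10⁻¹²
Q < Ksp (2.67×10⁻¹² vs 7.95×10⁻⁹); the solution remains unsaturated and no precipitate forms.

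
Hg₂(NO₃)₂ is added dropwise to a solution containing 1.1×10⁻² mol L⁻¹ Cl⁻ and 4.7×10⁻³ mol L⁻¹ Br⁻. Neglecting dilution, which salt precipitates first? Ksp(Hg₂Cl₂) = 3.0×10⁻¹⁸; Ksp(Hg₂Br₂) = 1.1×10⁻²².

Precipitation begins when Q = Ksp.
For Hg₂Cl₂: [Hg₂²⁺] = (Ksp/[Cl⁻]^2) = 2.5×10⁻¹⁴ mol L⁻¹
For Hg₂Br₂: [Hg₂²⁺] = (Ksp/[Br⁻]^2) = 5.0×10⁻¹⁸ mol L⁻¹
Since Hg₂Br₂ needs less Hg₂²⁺ to reach saturation, it precipitates first.

Hg₂Br₂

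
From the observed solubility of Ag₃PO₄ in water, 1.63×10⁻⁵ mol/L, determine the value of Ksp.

Ag₃PO₄(s) ⇌ 3 Ag⁺(aq) + PO₄³⁻(aq)
If s mol/L of Ag₃PO₄ dissolves, [Ag⁺] = 3s and [PO₄³⁻] = s.
Ksp = [Ag⁺]^3[PO₄³⁻] = (3s)^3 · s = 27s^4
Ksp = 27 × (1.63×10⁻⁵)^4 = 1.91×10⁻¹⁸

Ksp = 1.91×10⁻¹⁸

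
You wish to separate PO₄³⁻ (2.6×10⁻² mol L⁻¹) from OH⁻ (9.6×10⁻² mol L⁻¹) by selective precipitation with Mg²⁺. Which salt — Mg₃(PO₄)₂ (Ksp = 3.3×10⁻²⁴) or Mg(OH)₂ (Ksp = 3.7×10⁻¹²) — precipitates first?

Mg(OH)₂

Precipitation of each salt begins when its ion product equals Ksp.
For Mg₃(PO₄)₂: [Mg²⁺] = (Ksp/[PO₄³⁻]^2)^(1/3) = 1.7×10⁻⁷ mol L⁻¹
For Mg(OH)₂: [Mg²⁺] = (Ksp/[OH⁻]^2) = 4.0×10⁻¹⁰ mol L⁻¹
The smaller threshold [Mg²⁺] is reached first, so Mg(OH)₂ precipitates first.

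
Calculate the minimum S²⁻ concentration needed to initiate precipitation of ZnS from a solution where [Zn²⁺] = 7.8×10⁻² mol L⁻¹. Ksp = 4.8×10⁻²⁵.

6.2×10⁻²⁴ M

Each salt precipitates once Q = Ksp for that salt.
ZnS(s) ⇌ Zn²⁺(aq) + S²⁻(aq)
Ksp = [Zn²⁺][S²⁻] = [S²⁻](7.8×10⁻²)
[S²⁻] = 4.8×10⁻²⁵ / (7.8×10⁻²) = 6.2×10⁻²⁴
[S²⁻] = 6.2×10⁻²⁴ mol L⁻¹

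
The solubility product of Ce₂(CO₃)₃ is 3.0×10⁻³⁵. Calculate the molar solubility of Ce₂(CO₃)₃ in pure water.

Ce₂(CO₃)₃(s) ⇌ 2 Ce³⁺(aq) + 3 CO₃²⁻(aq)
Let s be the molar solubility. Then [Ce³⁺] = 2s and [CO₃²⁻] = 3s.
Ksp = [Ce³⁺]^2[CO₃²⁻]^3 = (2s)^2 · (3s)^3 = 108s^5
108s^5 = 3.0×10⁻³⁵  ⇒  s^5 = 2.8×10⁻³⁷
s = 4.9×10⁻⁸ mol L⁻¹

4.9×10⁻⁸ M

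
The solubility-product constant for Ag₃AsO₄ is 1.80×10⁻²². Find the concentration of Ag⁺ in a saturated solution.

4.82×10⁻⁶ M

Ag₃AsO₄(s) ⇌ 3 Ag⁺(aq) + AsO₄³⁻(aq)
If s mol/L of Ag₃AsO₄ dissolves, [Ag⁺] = 3s and [AsO₄³⁻] = s.
Ksp = [Ag⁺]^3[AsO₄³⁻] = (3s)^3 · s = 27s^4 = 1.80×10⁻²²
s = 1.61×10⁻⁶ mol L⁻¹
[Ag⁺] = 3s = 4.82×10⁻⁶ mol L⁻¹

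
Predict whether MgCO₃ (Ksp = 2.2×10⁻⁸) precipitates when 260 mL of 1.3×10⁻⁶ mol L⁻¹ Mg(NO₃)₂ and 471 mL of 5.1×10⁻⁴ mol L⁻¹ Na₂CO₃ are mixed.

No

The combined volume is 731 mL.
[Mg²⁺] = (1.3×10⁻⁶)(260)/731 = 4.6×10⁻⁷ mol L⁻¹
[CO₃²⁻] = (5.1×10⁻⁴)(471)/731 = 3.3×10⁻⁴ mol L⁻¹
Q = [Mg²⁺][CO₃²⁻] = 1.5×10⁻¹⁰
Q < Ksp (1.5×10⁻¹⁰ vs 2.2×10⁻⁸); the solution remains unsaturated and no precipitate forms.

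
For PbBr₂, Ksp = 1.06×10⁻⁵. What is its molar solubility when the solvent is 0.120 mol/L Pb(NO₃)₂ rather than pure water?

PbBr₂(s) ⇌ Pb²⁺(aq) + 2 Br⁻(aq)
With Pb²⁺ already at 0.120 mol/L and s small, take [Pb²⁺] ≈ 0.120 mol/L and [Br⁻] = 2s.
Ksp = [Pb²⁺][Br⁻]^2 = (0.120)(2s)^2
(2s)^2 = 1.06×10⁻⁵ / (0.120) = 8.83×10⁻⁵
s = 4.70×10⁻³ mol/L

4.70×10⁻³ M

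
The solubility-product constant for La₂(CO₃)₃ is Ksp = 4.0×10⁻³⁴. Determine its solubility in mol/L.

La₂(CO₃)₃(s) ⇌ 2 La³⁺(aq) + 3 CO₃²⁻(aq)
Let s be the molar solubility. Then [La³⁺] = 2s and [CO₃²⁻] = 3s.
Ksp = [La³⁺]^2[CO₃²⁻]^3 = (2s)^2 · (3s)^3 = 108s^5
108s^5 = 4.0×10⁻³⁴  ⇒  s^5 = 3.7×10⁻³⁶
s = (3.7×10⁻³⁶)^(1/5) = 8.2×10⁻⁸ mol L⁻¹

8.2×10⁻⁸ M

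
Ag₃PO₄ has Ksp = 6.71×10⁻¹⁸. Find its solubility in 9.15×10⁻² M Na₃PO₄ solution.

Ag₃PO₄(s) ⇌ 3 Ag⁺(aq) + PO₄³⁻(aq)
Let s be the solubility of Ag₃PO₄ here. The common ion gives [PO₄³⁻] ≈ 9.15×10⁻² M, and [Ag⁺] = 3s.
Ksp = [Ag⁺]^3[PO₄³⁻] = (3s)^3(9.15×10⁻²)
(3s)^3 = 6.71×10⁻¹⁸ / (9.15×10⁻²) = 7.33×10⁻¹⁷
s = 1.40×10⁻⁶ M

1.40×10⁻⁶ M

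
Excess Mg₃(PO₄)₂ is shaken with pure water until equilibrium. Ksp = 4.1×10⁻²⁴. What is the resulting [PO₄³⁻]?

Mg₃(PO₄)₂(s) ⇌ 3 Mg²⁺(aq) + 2 PO₄³⁻(aq)
Call the molar solubility s, so that [Mg²⁺] = 3s and [PO₄³⁻] = 2s.
Ksp = [Mg²⁺]^3[PO₄³⁻]^2 = (3s)^3 · (2s)^2 = 108s^5 = 4.1×10⁻²⁴
s = 8.2×10⁻⁶ mol/L
[PO₄³⁻] = 2s = 1.6×10⁻⁵ mol/L

1.6×10⁻⁵ M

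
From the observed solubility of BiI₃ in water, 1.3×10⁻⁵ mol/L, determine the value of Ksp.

BiI₃(s) ⇌ Bi³⁺(aq) + 3 I⁻(aq)
For each mole of BiI₃ that dissolves per liter, [Bi³⁺] = s and [I⁻] = 3s; let s denote this solubility.
Ksp = [Bi³⁺][I⁻]^3 = s · (3s)^3 = 27s^4
Ksp = 27 × (1.3×10⁻⁵)^4 = 7.7×10⁻¹⁹

Ksp = 7.7×10⁻¹⁹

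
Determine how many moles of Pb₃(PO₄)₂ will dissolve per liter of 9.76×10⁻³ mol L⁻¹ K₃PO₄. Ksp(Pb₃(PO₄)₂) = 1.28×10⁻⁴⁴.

1.71×10⁻¹⁴ M

Pb₃(PO₄)₂(s) ⇌ 3 Pb²⁺(aq) + 2 PO₄³⁻(aq)
The solution already contains PO₄³⁻ at 9.76×10⁻³ mol L⁻¹. Let s be the molar solubility of Pb₃(PO₄)₂.
[PO₄³⁻] ≈ 9.76×10⁻³ mol L⁻¹ (common ion dominates); [Pb²⁺] = 3s.
Ksp = [Pb²⁺]^3[PO₄³⁻]^2 = (3s)^3(9.76×10⁻³)^2
(3s)^3 = 1.28×10⁻⁴⁴ / (9.76×10⁻³)^2 = 1.34×10⁻⁴⁰
s = 1.71×10⁻¹⁴ mol L⁻¹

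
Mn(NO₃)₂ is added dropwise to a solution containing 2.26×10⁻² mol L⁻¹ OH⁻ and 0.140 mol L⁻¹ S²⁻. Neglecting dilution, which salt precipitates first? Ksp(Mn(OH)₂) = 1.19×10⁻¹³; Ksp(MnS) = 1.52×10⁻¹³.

The threshold for precipitation is Q = Ksp.
For Mn(OH)₂: [Mn²⁺] = (Ksp/[OH⁻]^2) = 2.33×10⁻¹⁰ mol L⁻¹
For MnS: [Mn²⁺] = (Ksp/[S²⁻]) = 1.09×10⁻¹² mol L⁻¹
The smaller threshold [Mn²⁺] is reached first, so MnS precipitates first.

MnS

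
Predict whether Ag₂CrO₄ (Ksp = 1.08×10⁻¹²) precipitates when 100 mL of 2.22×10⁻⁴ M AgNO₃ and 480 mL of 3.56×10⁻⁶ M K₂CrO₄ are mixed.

No

After mixing, V = 100 mL + 480 mL = 580 mL.
[Ag⁺] = (2.22×10⁻⁴)(100)/580 = 3.83×10⁻⁵ M
[CrO₄²⁻] = (3.56×10⁻⁶)(480)/580 = 2.95×10⁻⁶ M
Q = [Ag⁺]^2[CrO₄²⁻] = 4.32×10⁻¹⁵
Q < Ksp (4.32×10⁻¹⁵ vs 1.08×10⁻¹²); the solution remains unsaturated and no precipitate forms.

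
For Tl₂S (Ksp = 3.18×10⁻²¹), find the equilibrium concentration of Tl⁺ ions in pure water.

1.85×10⁻⁷ M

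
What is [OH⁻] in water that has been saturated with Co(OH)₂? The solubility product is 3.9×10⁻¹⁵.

Co(OH)₂(s) ⇌ Co²⁺(aq) + 2 OH⁻(aq)
Call the molar solubility s, so that [Co²⁺] = s and [OH⁻] = 2s.
Ksp = [Co²⁺][OH⁻]^2 = s · (2s)^2 = 4s^3 = 3.9×10⁻¹⁵
s = 9.9×10⁻⁶ mol/L
[OH⁻] = 2s = 2.0×10⁻⁵ mol/L

2.0×10⁻⁵ M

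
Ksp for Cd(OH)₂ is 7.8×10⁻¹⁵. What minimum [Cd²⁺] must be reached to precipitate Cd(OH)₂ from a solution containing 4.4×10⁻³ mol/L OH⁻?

A salt starts to precipitate once the ion product Q reaches its Ksp.
Cd(OH)₂(s) ⇌ Cd²⁺(aq) + 2 OH⁻(aq)
Ksp = [Cd²⁺][OH⁻]^2 = [Cd²⁺](4.4×10⁻³)^2
[Cd²⁺] = 7.8×10⁻¹⁵ / (4.4×10⁻³)^2 = 4.0×10⁻¹⁰
[Cd²⁺] = 4.0×10⁻¹⁰ mol/L

4.0×10⁻¹⁰ M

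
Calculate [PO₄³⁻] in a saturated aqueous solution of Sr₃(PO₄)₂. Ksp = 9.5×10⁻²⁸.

3.1×10⁻⁶ M

Sr₃(PO₄)₂(s) ⇌ 3 Sr²⁺(aq) + 2 PO₄³⁻(aq)
If s mol/L of Sr₃(PO₄)₂ dissolves, [Sr²⁺] = 3s and [PO₄³⁻] = 2s.
Ksp = [Sr²⁺]^3[PO₄³⁻]^2 = (3s)^3 · (2s)^2 = 108s^5 = 9.5×10⁻²⁸
s = 1.5×10⁻⁶ M
[PO₄³⁻] = 2s = 3.1×10⁻⁶ M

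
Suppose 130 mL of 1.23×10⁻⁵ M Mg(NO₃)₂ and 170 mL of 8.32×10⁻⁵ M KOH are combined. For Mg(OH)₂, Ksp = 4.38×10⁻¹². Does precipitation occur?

The combined volume is 300 mL.
[Mg²⁺] = (1.23×10⁻⁵)(130)/300 = 5.33×10⁻⁶ M
[OH⁻] = (8.32×10⁻⁵)(170)/300 = 4.71×10⁻⁵ M
Q = [Mg²⁺][OH⁻]^2 = 1.18×10⁻¹⁴
Q = 1.18×10⁻¹⁴ < Ksp = 4.38×10⁻¹², so the solution is unsaturated and no precipitate forms.

No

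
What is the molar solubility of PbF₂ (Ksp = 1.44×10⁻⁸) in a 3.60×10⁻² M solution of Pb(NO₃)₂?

3.16×10⁻⁴ M

PbF₂(s) ⇌ Pb²⁺(aq) + 2 F⁻(aq)
Pb²⁺ is already present at 3.60×10⁻² M. If s mol/L of PbF₂ dissolves, [F⁻] = 2s while [Pb²⁺] ≈ 3.60×10⁻² M.
Ksp = [Pb²⁺][F⁻]^2 = (3.60×10⁻²)(2s)^2
(2s)^2 = 1.44×10⁻⁸ / (3.60×10⁻²) = 4.00×10⁻⁷
s = 3.16×10⁻⁴ M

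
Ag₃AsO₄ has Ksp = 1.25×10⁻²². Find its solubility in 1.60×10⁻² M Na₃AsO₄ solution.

Ag₃AsO₄(s) ⇌ 3 Ag⁺(aq) + AsO₄³⁻(aq)
With AsO₄³⁻ already at 1.60×10⁻² M and s small, take [AsO₄³⁻] ≈ 1.60×10⁻² M and [Ag⁺] = 3s.
Ksp = [Ag⁺]^3[AsO₄³⁻] = (3s)^3(1.60×10⁻²)
(3s)^3 = 1.25×10⁻²² / (1.60×10⁻²) = 7.81×10⁻²¹
s = 6.61×10⁻⁸ M

6.61×10⁻⁸ M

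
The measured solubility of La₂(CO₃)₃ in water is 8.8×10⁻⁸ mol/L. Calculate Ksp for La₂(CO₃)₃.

La₂(CO₃)₃(s) ⇌ 2 La³⁺(aq) + 3 CO₃²⁻(aq)
If s mol/L of La₂(CO₃)₃ dissolves, [La³⁺] = 2s and [CO₃²⁻] = 3s.
Ksp = [La³⁺]^2[CO₃²⁻]^3 = (2s)^2 · (3s)^3 = 108s^5
Ksp = 108 × (8.8×10⁻⁸)^5 = 5.7×10⁻³⁴

Ksp = 5.7×10⁻³⁴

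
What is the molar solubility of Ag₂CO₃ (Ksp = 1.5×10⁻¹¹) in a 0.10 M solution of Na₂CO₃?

6.1×10⁻⁶ M

Ag₂CO₃(s) ⇌ 2 Ag⁺(aq) + CO₃²⁻(aq)
With CO₃²⁻ already at 0.10 M and s small, take [CO₃²⁻] ≈ 0.10 M and [Ag⁺] = 2s.
Ksp = [Ag⁺]^2[CO₃²⁻] = (2s)^2(0.10)
(2s)^2 = 1.5×10⁻¹¹ / (0.10) = 1.5×10⁻¹⁰
s = 6.1×10⁻⁶ M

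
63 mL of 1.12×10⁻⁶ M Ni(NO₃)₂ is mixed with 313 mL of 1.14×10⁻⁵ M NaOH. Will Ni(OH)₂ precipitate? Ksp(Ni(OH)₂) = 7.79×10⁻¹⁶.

No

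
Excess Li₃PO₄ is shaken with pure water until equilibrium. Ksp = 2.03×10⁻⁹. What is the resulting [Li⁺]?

8.83×10⁻³ M

Li₃PO₄(s) ⇌ 3 Li⁺(aq) + PO₄³⁻(aq)
If s mol/L of Li₃PO₄ dissolves, [Li⁺] = 3s and [PO₄³⁻] = s.
Ksp = [Li⁺]^3[PO₄³⁻] = (3s)^3 · s = 27s^4 = 2.03×10⁻⁹
s = 2.94×10⁻³ mol L⁻¹
[Li⁺] = 3s = 8.83×10⁻³ mol L⁻¹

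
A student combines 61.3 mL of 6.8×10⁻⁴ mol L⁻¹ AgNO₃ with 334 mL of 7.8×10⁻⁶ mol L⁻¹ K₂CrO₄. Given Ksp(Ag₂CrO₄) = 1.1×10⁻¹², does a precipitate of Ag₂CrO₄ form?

The combined volume is 395.3 mL.
[Ag⁺] = (6.8×10⁻⁴)(61.3)/395.3 = 1.1×10⁻⁴ mol L⁻¹
[CrO₄²⁻] = (7.8×10⁻⁶)(334)/395.3 = 6.6×10⁻⁶ mol L⁻¹
Q = [Ag⁺]^2[CrO₄²⁻] = 7.3×10⁻¹⁴
Q < Ksp (7.3×10⁻¹⁴ vs 1.1×10⁻¹²); the solution remains unsaturated and no precipitate forms.

No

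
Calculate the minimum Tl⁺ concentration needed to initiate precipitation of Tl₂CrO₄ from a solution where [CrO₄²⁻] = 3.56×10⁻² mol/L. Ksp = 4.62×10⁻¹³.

The threshold for precipitation is Q = Ksp.
Tl₂CrO₄(s) ⇌ 2 Tl⁺(aq) + CrO₄²⁻(aq)
Ksp = [Tl⁺]^2[CrO₄²⁻] = [Tl⁺]^2(3.56×10⁻²)
[Tl⁺]^2 = 4.62×10⁻¹³ / (3.56×10⁻²) = 1.30×10⁻¹¹
[Tl⁺] = 3.60×10⁻⁶ mol/L

3.60×10⁻⁶ M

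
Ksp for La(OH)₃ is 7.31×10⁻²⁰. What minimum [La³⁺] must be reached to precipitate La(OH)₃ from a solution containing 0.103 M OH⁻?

6.69×10⁻¹⁷ M

Each salt precipitates once Q = Ksp for that salt.
La(OH)₃(s) ⇌ La³⁺(aq) + 3 OH⁻(aq)
Ksp = [La³⁺][OH⁻]^3 = [La³⁺](0.103)^3
[La³⁺] = 7.31×10⁻²⁰ / (0.103)^3 = 6.69×10⁻¹⁷
[La³⁺] = 6.69×10⁻¹⁷ M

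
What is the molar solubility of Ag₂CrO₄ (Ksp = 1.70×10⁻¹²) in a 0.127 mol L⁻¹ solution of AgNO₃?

1.05×10⁻¹⁰ M

Ag₂CrO₄(s) ⇌ 2 Ag⁺(aq) + CrO₄²⁻(aq)
Ag⁺ is already present at 0.127 mol L⁻¹. If s mol/L of Ag₂CrO₄ dissolves, [CrO₄²⁻] = s while [Ag⁺] ≈ 0.127 mol L⁻¹.
Ksp = [Ag⁺]^2[CrO₄²⁻] = (0.127)^2s
s = 1.70×10⁻¹² / (0.127)^2 = 1.05×10⁻¹⁰
s = 1.05×10⁻¹⁰ mol L⁻¹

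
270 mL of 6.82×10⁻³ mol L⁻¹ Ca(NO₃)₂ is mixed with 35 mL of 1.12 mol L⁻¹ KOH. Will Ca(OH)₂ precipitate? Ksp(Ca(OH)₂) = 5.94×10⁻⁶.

After mixing, V = 270 mL + 35 mL = 305 mL.
[Ca²⁺] = (6.82×10⁻³)(270)/305 = 6.04×10⁻³ mol L⁻¹
[OH⁻] = (1.12)(35)/305 = 0.129 mol L⁻¹
Q = [Ca²⁺][OH⁻]^2 = 9.97×10⁻⁵
Since Q (9.97×10⁻⁵) exceeds Ksp (5.94×10⁻⁶), Ca(OH)₂ will precipitate.

Yes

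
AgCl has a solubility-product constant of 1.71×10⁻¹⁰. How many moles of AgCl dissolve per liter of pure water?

AgCl(s) ⇌ Ag⁺(aq) + Cl⁻(aq)
Let s be the molar solubility. Then [Ag⁺] = s and [Cl⁻] = s.
Ksp = [Ag⁺][Cl⁻] = s · s = s^2
s^2 = 1.71×10⁻¹⁰
Taking the 2nd root, s = 1.31×10⁻⁵ mol/L.

1.31×10⁻⁵ M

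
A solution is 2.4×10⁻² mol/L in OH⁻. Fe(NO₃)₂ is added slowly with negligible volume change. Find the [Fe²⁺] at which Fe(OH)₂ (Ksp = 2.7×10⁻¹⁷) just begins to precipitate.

A salt starts to precipitate once the ion product Q reaches its Ksp.
Fe(OH)₂(s) ⇌ Fe²⁺(aq) + 2 OH⁻(aq)
Ksp = [Fe²⁺][OH⁻]^2 = [Fe²⁺](2.4×10⁻²)^2
[Fe²⁺] = 2.7×10⁻¹⁷ / (2.4×10⁻²)^2 = 4.7×10⁻¹⁴
[Fe²⁺] = 4.7×10⁻¹⁴ mol/L

4.7×10⁻¹⁴ M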